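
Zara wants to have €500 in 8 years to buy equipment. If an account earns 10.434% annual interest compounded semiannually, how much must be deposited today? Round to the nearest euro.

Periodic rate = 10.434%/2 = 0.05217; 16 periods.
P = 500/(1 + 0.05217)^16 ≈ 500/2.25618463 ≈ 221.6131.

€222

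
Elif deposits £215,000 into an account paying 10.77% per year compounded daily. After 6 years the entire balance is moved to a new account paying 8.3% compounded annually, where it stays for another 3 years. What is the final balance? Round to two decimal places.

£521,102.95

After 6 years at 10.77%: 215,000 × 1.90809370245 ≈ 410,240.1460.
Then 3 years at 8.3%: 410,240.1460 × 1.270238787 ≈ 521,102.9455.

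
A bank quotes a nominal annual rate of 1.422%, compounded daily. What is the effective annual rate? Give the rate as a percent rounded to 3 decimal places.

One year is 365 periods at 0.0000389589 each: (1 + 0.0000389589)^365 ≈ 1.014321.
EAR = 1.014321 − 1 ≈ 1.43213%.

1.432%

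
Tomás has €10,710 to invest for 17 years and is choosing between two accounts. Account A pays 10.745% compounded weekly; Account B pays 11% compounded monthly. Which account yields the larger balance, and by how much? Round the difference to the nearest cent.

A: (1 + 0.10745/52)^884 ≈ 6.2013397051, so 10,710 × 6.2013397051 ≈ 66,416.3482.
B: (1 + 0.11/12)^204 ≈ 6.4332585737, so 10,710 × 6.4332585737 ≈ 68,900.1993.
Difference ≈ 2,483.8511 in favor of B.

Account B, by €2,483.85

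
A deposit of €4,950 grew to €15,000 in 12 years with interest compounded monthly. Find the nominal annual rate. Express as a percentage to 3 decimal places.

9.275%

The 144-period growth factor is 15,000/4,950 = 3.0303.
r/12 = 3.0303^(1/144) − 1 ≈ 0.00772876, so r ≈ 12·0.00772876 = 9.27451%.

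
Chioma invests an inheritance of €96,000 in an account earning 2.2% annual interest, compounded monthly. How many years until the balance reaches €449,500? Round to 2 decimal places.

70.24 years

(1 + 0.00183333)^(12t) = 449,500/96,000 = 4.6823.
12t·ln(1 + 0.00183333) = ln(4.6823); 12t = 1.5438/0.00183165 ≈ 842.8377.
t ≈ 70.2365 years.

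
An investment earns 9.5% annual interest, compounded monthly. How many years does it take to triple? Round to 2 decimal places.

(1 + 0.00791667)^(12t) = 3.
12t = ln 3 / ln(1 + 0.00791667) ≈ 1.0986/0.00788549 ≈ 139.3207.
t ≈ 11.6101.

11.61 years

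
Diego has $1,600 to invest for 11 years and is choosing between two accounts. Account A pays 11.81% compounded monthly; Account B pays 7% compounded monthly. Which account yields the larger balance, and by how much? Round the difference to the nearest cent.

Account A, by $2,380.55

Account A growth factor: (1 + 0.1181/12)^132 ≈ 3.642786756; balance ≈ 5,828.4588.
Account B growth factor: (1 + 0.07/12)^132 ≈ 2.15493996; balance ≈ 3,447.9039.
Account A is larger by 2,380.5549.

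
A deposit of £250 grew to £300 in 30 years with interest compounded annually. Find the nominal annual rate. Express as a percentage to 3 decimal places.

0.610%

The 30-period growth factor is 300/250 = 1.2.
r = 1.2^(1/30) − 1 ≈ 0.00609589, i.e. 0.60959%.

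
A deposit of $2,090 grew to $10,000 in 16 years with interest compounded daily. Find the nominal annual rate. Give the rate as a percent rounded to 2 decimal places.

The 5840-period growth factor is 10,000/2,090 = 4.78469.
r/365 = 4.78469^(1/5840) − 1 ≈ 0.000268087, so r ≈ 365·0.000268087 = 9.78519%.

9.79%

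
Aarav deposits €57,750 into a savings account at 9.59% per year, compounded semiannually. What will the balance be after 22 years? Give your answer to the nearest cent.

€453,457.63

Growth factor = (1 + 0.04795)^44 ≈ 7.8520802197.
A ≈ 57,750 × 7.8520802197 ≈ 453,457.6327.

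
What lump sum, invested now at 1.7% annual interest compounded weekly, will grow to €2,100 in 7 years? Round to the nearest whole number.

€1,864

Periodic rate = 1.7%/52 = 0.000326923; 364 periods.
P = 2,100/(1 + 0.017/52)^364 ≈ 2,100/1.126348013 ≈ 1,864.4326.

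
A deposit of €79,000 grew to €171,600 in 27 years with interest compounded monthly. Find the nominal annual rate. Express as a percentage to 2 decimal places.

(1 + r/12)^324 = 171,600/79,000 = 2.17215.
1 + r/12 = 2.17215^(1/324) ≈ 1.002397, so r/12 ≈ 0.00239706.
r ≈ 12·0.00239706 = 2.87647%.

2.88%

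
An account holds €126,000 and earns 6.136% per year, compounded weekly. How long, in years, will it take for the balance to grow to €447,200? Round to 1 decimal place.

(1 + 0.00118)^(52t) = 447,200/126,000 = 3.5492.
52t·ln(1 + 0.00118) = ln(3.5492); 52t = 1.2667/0.0011793 ≈ 1074.1282.
t ≈ 20.6563 years.

20.7 years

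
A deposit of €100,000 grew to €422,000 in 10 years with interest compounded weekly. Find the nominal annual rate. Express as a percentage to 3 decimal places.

14.418%

The 520-period growth factor is 422,000/100,000 = 4.22.
r/52 = 4.22^(1/520) − 1 ≈ 0.00277275, so r ≈ 52·0.00277275 = 14.41830%.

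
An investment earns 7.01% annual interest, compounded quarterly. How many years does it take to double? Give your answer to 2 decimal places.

(1 + 0.017525)^(4t) = 2.
4t = ln 2 / ln(1 + 0.017525) ≈ 0.69315/0.0173732 ≈ 39.8975.
t ≈ 9.9744.

9.97 years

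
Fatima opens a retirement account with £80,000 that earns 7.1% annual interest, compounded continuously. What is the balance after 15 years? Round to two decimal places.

£232,067.12

A = P·e^(rt) = 80,000·e^(0.071·15) = 80,000·e^1.065.
e^1.065 ≈ 2.90083898406, so A ≈ 232,067.1187.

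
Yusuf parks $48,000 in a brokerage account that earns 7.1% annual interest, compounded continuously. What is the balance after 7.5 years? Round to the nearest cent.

$81,752.88

A = P·e^(rt) = 48,000·e^(0.071·7.5) = 48,000·e^0.5325.
e^0.5325 ≈ 1.703184953, so A ≈ 81,752.8777.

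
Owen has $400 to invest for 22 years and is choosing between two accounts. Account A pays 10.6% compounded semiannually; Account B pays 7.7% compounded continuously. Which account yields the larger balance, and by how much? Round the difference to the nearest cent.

Account A, by $1,704.20

Account A growth factor: (1 + 0.053)^44 ≈ 9.701710971; balance ≈ 3,880.6844.
Account B growth factor: e^(0.077·22) = e^1.694 ≈ 5.441202042; balance ≈ 2,176.4808.
Account A is larger by 1,704.2036.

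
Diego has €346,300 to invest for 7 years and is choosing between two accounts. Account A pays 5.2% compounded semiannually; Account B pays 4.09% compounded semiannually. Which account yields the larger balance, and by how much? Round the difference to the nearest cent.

Account A, by €36,272.83

A: (1 + 0.026)^14 ≈ 1.43239583937, so 346,300 × 1.43239583937 ≈ 496,038.6792.
B: (1 + 0.02045)^14 ≈ 1.32765189665, so 346,300 × 1.32765189665 ≈ 459,765.8518.
Difference ≈ 36,272.8274 in favor of A.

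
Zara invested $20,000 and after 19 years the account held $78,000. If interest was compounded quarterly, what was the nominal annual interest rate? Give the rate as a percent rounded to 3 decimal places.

(1 + r/4)^76 = 78,000/20,000 = 3.9.
1 + r/4 = 3.9^(1/76) ≈ 1.018069, so r/4 ≈ 0.0180689.
r ≈ 4·0.0180689 = 7.22756%.

7.228%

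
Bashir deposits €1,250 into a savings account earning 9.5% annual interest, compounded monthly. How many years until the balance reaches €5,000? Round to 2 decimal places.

(1 + 0.00791667)^(12t) = 5,000/1,250 = 4.
12t·ln(1 + 0.00791667) = ln(4); 12t = 1.3863/0.00788549 ≈ 175.8031.
t ≈ 14.6503 years.

14.65 years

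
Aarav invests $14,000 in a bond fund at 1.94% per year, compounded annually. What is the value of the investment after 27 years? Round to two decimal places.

Annual rate = 1.94% = 0.0194; years = 27.
A = 14,000·(1 + 0.0194)^27 ≈ 14,000·1.6799833975 ≈ 23,519.7676.

$23,519.77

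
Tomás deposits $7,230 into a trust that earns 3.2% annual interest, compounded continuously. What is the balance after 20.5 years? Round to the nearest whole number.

A = P·e^(rt) = 7,230·e^(0.032·20.5) = 7,230·e^0.656.
e^0.656 ≈ 1.9270686228, so A ≈ 13,932.7061.

$13,933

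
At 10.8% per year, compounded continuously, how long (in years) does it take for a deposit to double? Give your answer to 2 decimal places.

6.42 years

e^(0.108t) = 2, so 0.108t = ln 2 ≈ 0.69315.
t ≈ 0.69315/0.108 ≈ 6.4180.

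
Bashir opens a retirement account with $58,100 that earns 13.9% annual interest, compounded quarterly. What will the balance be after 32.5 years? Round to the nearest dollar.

$4,929,271

Growth factor = (1 + 0.03475)^130 ≈ 84.84115250621.
A ≈ 58,100 × 84.84115250621 ≈ 4,929,270.9606.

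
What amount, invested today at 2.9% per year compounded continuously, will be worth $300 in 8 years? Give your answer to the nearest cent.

P = A·e^(−rt) = 300·e^(−0.232).
e^(−0.232) ≈ 0.792946123, so P ≈ 237.8838.

$237.88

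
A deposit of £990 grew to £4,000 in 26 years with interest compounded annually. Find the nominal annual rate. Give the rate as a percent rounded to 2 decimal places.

5.52%

(1 + r)^26 = 4,000/990 = 4.0404.
1 + r = 4.0404^(1/26) ≈ 1.055174, so r ≈ 0.0551739.
r ≈ 5.51739%.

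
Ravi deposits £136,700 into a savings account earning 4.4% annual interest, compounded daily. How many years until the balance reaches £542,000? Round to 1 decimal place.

31.3 years

(1 + 0.000120548)^(365t) = 542,000/136,700 = 3.9649.
365t·ln(1 + 0.000120548) = ln(3.9649); 365t = 1.3775/0.000120541 ≈ 11427.4887.
t ≈ 31.3082 years.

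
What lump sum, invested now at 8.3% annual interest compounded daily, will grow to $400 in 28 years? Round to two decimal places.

$39.16

Periodic rate = 8.3%/365 = 0.000227397; 10220 periods.
P = 400/(1 + 0.083/365)^10220 ≈ 400/10.2137597 ≈ 39.1629.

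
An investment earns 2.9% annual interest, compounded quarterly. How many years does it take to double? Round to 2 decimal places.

23.99 years

(1 + 0.00725)^(4t) = 2.
4t = ln 2 / ln(1 + 0.00725) ≈ 0.69315/0.00722385 ≈ 95.9527.
t ≈ 23.9882.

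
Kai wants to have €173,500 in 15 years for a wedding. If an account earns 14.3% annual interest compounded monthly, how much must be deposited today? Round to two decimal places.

€20,570.49

Growth factor = (1 + 0.143/12)^180 ≈ 8.43441205936.
P = 173,500/8.43441205936 ≈ 20,570.4913.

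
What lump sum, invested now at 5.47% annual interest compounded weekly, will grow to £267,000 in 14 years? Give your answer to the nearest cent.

Growth factor = (1 + 0.0547/52)^728 ≈ 2.14984877164.
P = 267,000/2.14984877164 ≈ 124,194.7822.

£124,194.78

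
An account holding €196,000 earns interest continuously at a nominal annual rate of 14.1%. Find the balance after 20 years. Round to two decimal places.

A = P·e^(rt) = 196,000·e^(0.141·20) = 196,000·e^2.82.
e^2.82 ≈ 16.77685067214, so A ≈ 3,288,262.7317.

€3,288,262.73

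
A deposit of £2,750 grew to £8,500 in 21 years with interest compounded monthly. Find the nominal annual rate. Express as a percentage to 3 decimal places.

The 252-period growth factor is 8,500/2,750 = 3.09091.
r/12 = 3.09091^(1/252) − 1 ≈ 0.00448808, so r ≈ 12·0.00448808 = 5.38569%.

5.386%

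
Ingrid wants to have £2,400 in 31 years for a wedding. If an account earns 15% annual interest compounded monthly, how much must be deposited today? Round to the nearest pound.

Growth factor = (1 + 0.0125)^372 ≈ 101.6136056.
P = 2,400/101.6136056 ≈ 23.6189.

£24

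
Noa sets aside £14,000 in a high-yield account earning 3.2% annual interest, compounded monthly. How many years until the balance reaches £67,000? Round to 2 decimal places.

We need (1 + 0.00266667)^(12t) = 4.7857, so 12t = ln 4.7857 / ln 1.002667 ≈ 587.8957.
t ≈ 587.8957/12 = 48.9913 years.

48.99 years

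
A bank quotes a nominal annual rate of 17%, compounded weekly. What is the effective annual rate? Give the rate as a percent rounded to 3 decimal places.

EAR = (1 + 17%/52)^52 − 1 = (1 + 0.00326923)^52 − 1.
(1 + 0.00326923)^52 ≈ 1.184976, so EAR ≈ 18.49762%.

18.498%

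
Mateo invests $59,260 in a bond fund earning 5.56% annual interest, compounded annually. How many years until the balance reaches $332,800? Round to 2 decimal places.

(1 + 0.0556)^t = 332,800/59,260 = 5.6159.
t·ln(1 + 0.0556) = ln(5.6159); t = 1.7256/0.0541093 ≈ 31.8911.

31.89 years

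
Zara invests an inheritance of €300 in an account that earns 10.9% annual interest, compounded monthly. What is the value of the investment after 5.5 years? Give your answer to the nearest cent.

€544.89

Growth factor = (1 + 0.109/12)^66 ≈ 1.8162858.
A ≈ 300 × 1.8162858 ≈ 544.8857.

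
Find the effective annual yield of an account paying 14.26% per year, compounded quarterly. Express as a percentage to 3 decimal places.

15.041%

One year is 4 periods at 0.03565 each: (1 + 0.03565)^4 ≈ 1.150408.
EAR = 1.150408 − 1 ≈ 15.04084%.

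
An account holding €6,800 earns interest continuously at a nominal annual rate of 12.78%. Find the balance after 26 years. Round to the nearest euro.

€188,618

A = P·e^(rt) = 6,800·e^(0.1278·26) = 6,800·e^3.3228.
e^3.3228 ≈ 27.7379080699, so A ≈ 188,617.7749.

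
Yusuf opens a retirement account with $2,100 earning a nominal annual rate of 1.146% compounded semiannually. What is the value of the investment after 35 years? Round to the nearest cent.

Periodic rate = 1.146%/2 = 0.00573; periods = 2·35 = 70.
A = 2,100·(1 + 0.00573)^70 ≈ 2,100·1.491757894 ≈ 3,132.6916.

$3,132.69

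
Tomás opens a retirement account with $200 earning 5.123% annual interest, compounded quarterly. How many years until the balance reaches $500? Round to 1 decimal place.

18.0 years

We need (1 + 0.0128075)^(4t) = 2.5, so 4t = ln 2.5 / ln 1.012808 ≈ 72.0005.
t ≈ 72.0005/4 = 18.0001 years.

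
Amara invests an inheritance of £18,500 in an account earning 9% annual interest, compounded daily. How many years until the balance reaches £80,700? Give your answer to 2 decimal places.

16.37 years

We need (1 + 0.000246575)^(365t) = 4.3622, so 365t = ln 4.3622 / ln 1.000247 ≈ 5974.4394.
t ≈ 5974.4394/365 = 16.3683 years.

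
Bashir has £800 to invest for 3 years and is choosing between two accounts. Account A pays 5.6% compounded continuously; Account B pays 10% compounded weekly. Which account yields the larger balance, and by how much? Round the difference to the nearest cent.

Account A growth factor: e^(0.056·3) = e^0.168 ≈ 1.18293661; balance ≈ 946.3493.
Account B growth factor: (1 + 0.1/52)^156 ≈ 1.34946998; balance ≈ 1,079.5760.
Account B is larger by 133.2267.

Account B, by £133.23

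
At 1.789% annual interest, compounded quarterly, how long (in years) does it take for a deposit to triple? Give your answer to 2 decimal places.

(1 + 0.0044725)^(4t) = 3.
4t = ln 3 / ln(1 + 0.0044725) ≈ 1.0986/0.00446253 ≈ 246.1861.
t ≈ 61.5465.

61.55 years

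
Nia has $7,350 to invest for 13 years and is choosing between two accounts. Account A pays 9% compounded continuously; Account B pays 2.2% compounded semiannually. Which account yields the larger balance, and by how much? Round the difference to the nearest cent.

Account A, by $13,913.38

Account A growth factor: e^(0.09·13) = e^1.17 ≈ 3.2219926385; balance ≈ 23,681.6459.
Account B growth factor: (1 + 0.011)^26 ≈ 1.329015498; balance ≈ 9,768.2639.
Account A is larger by 13,913.3820.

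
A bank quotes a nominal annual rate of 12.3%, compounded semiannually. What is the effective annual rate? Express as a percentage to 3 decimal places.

One year is 2 periods at 0.0615 each: (1 + 0.0615)^2 ≈ 1.126782.
EAR = 1.126782 − 1 ≈ 12.67823%.

12.678%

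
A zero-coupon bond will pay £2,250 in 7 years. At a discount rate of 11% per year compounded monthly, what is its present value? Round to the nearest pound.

Periodic rate = 11%/12 = 0.00916667; 84 periods.
P = 2,250/(1 + 0.11/12)^84 ≈ 2,250/2.152203612 ≈ 1,045.4401.

£1,045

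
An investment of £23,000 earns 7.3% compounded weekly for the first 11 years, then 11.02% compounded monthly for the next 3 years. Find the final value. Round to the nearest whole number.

£71,309

After 11 years at 7.3%: 23,000 × 2.2309709242 ≈ 51,312.3313.
Then 3 years at 11.02%: 51,312.3313 × 1.3897046256 ≈ 71,308.9841.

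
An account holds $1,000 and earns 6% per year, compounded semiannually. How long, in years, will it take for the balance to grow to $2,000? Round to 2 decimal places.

11.72 years

(1 + 0.03)^(2t) = 2,000/1,000 = 2.
2t·ln(1 + 0.03) = ln(2); 2t = 0.69315/0.0295588 ≈ 23.4498.
t ≈ 11.7249 years.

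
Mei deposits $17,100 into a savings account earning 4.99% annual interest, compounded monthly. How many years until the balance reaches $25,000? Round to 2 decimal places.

We need (1 + 0.00415833)^(12t) = 1.462, so 12t = ln 1.462 / ln 1.004158 ≈ 91.5238.
t ≈ 91.5238/12 = 7.6270 years.

7.63 years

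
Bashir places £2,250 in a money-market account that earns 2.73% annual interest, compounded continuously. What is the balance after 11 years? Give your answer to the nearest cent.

A = P·e^(rt) = 2,250·e^(0.0273·11) = 2,250·e^0.3003.
e^0.3003 ≈ 1.350263826, so A ≈ 3,038.0936.

£3,038.09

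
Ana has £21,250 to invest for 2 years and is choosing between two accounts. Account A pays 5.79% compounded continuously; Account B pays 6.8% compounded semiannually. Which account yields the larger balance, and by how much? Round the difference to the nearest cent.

Account B, by £431.87

Account A growth factor: e^(0.0579·2) = e^0.1158 ≈ 1.1227712954; balance ≈ 23,858.8900.
Account B growth factor: (1 + 0.034)^4 ≈ 1.1430945523; balance ≈ 24,290.7592.
Account B is larger by 431.8692.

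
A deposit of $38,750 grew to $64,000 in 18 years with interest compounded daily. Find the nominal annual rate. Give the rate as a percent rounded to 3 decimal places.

(1 + r/365)^6570 = 64,000/38,750 = 1.65161.
1 + r/365 = 1.65161^(1/6570) ≈ 1.000076, so r/365 ≈ 0.0000763731.
r ≈ 365·0.0000763731 = 2.78762%.

2.788%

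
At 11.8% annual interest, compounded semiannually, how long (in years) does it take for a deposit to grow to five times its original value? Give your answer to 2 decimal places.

(1 + 0.059)^(2t) = 5.
2t = ln 5 / ln(1 + 0.059) ≈ 1.6094/0.0573251 ≈ 28.0756.
t ≈ 14.0378.

14.04 years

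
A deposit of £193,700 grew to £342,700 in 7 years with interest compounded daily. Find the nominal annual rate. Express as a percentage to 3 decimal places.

The 2555-period growth factor is 342,700/193,700 = 1.76923.
r/365 = 1.76923^(1/2555) − 1 ≈ 0.00022333, so r ≈ 365·0.00022333 = 8.15155%.

8.152%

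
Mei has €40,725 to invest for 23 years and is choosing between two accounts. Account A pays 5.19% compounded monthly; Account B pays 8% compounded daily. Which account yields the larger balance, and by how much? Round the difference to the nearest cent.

Account A growth factor: (1 + 0.004325)^276 ≈ 3.29078468579; balance ≈ 134,017.2063.
Account B growth factor: (1 + 0.08/365)^8395 ≈ 6.29526891636; balance ≈ 256,374.8266.
Account B is larger by 122,357.6203.

Account B, by €122,357.62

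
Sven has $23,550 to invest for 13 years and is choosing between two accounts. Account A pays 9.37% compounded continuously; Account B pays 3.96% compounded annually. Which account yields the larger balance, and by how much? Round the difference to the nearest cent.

A: e^(0.0937·13) = e^1.2181 ≈ 3.3807581869, so 23,550 × 3.3807581869 ≈ 79,616.8553.
B: (1 + 0.0396)^13 ≈ 1.6567673251, so 23,550 × 1.6567673251 ≈ 39,016.8705.
Difference ≈ 40,599.9848 in favor of A.

Account A, by $40,599.98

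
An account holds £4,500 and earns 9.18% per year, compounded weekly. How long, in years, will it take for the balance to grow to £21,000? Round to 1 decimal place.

16.8 years

(1 + 0.00176538)^(52t) = 21,000/4,500 = 4.6667.
52t·ln(1 + 0.00176538) = ln(4.6667); 52t = 1.5404/0.00176383 ≈ 873.3532.
t ≈ 16.7953 years.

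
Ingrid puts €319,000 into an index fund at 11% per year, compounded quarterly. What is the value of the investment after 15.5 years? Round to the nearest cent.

Growth factor = (1 + 0.0275)^62 ≈ 5.376176200485.
A ≈ 319,000 × 5.376176200485 ≈ 1,715,000.2080.

€1,715,000.21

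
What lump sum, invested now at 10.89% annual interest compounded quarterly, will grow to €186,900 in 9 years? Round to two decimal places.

€71,063.80

Periodic rate = 10.89%/4 = 0.027225; 36 periods.
P = 186,900/(1 + 0.027225)^36 ≈ 186,900/2.63003117542 ≈ 71,063.7964.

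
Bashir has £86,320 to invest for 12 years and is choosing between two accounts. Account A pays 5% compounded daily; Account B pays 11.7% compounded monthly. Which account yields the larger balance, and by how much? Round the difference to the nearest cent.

Account A growth factor: (1 + 0.05/365)^4380 ≈ 1.82204392717; balance ≈ 157,278.8318.
Account B growth factor: (1 + 0.00975)^144 ≈ 4.04385993962; balance ≈ 349,065.9900.
Account B is larger by 191,787.1582.

Account B, by £191,787.16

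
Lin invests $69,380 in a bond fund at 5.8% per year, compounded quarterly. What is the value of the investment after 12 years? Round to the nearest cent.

$138,462.69

Periodic rate = 5.8%/4 = 0.0145; periods = 4·12 = 48.
A = 69,380·(1 + 0.0145)^48 ≈ 69,380·1.99571474354 ≈ 138,462.6889.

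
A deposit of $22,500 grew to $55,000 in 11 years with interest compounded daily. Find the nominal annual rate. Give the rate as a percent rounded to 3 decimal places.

(1 + r/365)^4015 = 55,000/22,500 = 2.44444.
1 + r/365 = 2.44444^(1/4015) ≈ 1.000223, so r/365 ≈ 0.000222644.
r ≈ 365·0.000222644 = 8.12652%.

8.127%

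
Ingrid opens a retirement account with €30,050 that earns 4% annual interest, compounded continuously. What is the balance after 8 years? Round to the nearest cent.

€41,382.69

A = P·e^(rt) = 30,050·e^(0.04·8) = 30,050·e^0.32.
e^0.32 ≈ 1.3771277643, so A ≈ 41,382.6893.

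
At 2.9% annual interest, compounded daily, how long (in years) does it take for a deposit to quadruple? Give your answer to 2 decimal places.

(1 + 0.0000794521)^(365t) = 4.
365t = ln 4 / ln(1 + 0.0000794521) ≈ 1.3863/7.94489e-05 ≈ 17448.8808.
t ≈ 47.8052.

47.81 years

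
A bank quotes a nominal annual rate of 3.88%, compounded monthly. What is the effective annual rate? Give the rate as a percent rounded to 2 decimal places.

EAR = (1 + 3.88%/12)^12 − 1 = (1 + 0.00323333)^12 − 1.
(1 + 0.00323333)^12 ≈ 1.039497, so EAR ≈ 3.94975%.

3.95%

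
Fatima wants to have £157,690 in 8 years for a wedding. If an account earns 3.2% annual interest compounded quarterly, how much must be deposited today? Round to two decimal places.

£122,198.85

Periodic rate = 3.2%/4 = 0.008; 32 periods.
P = 157,690/(1 + 0.008)^32 ≈ 157,690/1.29043765564 ≈ 122,198.8519.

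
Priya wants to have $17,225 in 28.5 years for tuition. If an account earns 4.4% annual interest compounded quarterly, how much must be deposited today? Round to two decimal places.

Growth factor = (1 + 0.011)^114 ≈ 3.4804206551.
P = 17,225/3.4804206551 ≈ 4,949.1144.

$4,949.11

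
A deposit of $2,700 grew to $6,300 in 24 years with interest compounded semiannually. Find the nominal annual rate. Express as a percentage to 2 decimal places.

The 48-period growth factor is 6,300/2,700 = 2.33333.
r/2 = 2.33333^(1/48) − 1 ≈ 0.0178088, so r ≈ 2·0.0178088 = 3.56175%.

3.56%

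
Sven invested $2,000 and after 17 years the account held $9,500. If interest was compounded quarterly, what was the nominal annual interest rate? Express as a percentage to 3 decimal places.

(1 + r/4)^68 = 9,500/2,000 = 4.75.
1 + r/4 = 4.75^(1/68) ≈ 1.023178, so r/4 ≈ 0.0231784.
r ≈ 4·0.0231784 = 9.27137%.

9.271%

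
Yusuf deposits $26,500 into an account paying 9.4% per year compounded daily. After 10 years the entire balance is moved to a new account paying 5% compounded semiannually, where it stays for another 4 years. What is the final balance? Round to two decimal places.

After 10 years at 9.4%: 26,500 × 2.5596716273 ≈ 67,831.2981.
Then 4 years at 5%: 67,831.2981 × 1.2184028975 ≈ 82,645.8502.

$82,645.85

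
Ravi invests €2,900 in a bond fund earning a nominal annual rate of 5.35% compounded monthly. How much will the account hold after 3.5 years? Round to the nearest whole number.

€3,496

Growth factor = (1 + 0.0535/12)^42 ≈ 1.205426957.
A ≈ 2,900 × 1.205426957 ≈ 3,495.7382.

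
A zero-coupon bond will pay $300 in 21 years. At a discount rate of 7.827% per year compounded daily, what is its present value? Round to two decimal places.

$57.99

Periodic rate = 7.827%/365 = 0.000214438; 7665 periods.
P = 300/(1 + 0.07827/365)^7665 ≈ 300/5.1732121 ≈ 57.9910.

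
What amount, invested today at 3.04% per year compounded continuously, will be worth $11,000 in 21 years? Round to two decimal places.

P = A·e^(−rt) = 11,000·e^(−0.6384).
e^(−0.6384) ≈ 0.52813676722, so P ≈ 5,809.5044.

$5,809.50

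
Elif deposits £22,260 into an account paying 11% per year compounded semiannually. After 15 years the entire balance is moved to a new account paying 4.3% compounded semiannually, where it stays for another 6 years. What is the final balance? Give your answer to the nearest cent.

Phase 1: 22,260·(1 + 0.055)^30 ≈ 110,942.7557.
Phase 2: 110,942.7557·(1 + 0.0215)^12 ≈ 143,205.4020.

£143,205.40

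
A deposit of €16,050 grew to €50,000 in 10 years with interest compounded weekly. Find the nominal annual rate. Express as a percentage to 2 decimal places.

(1 + r/52)^520 = 50,000/16,050 = 3.11526.
1 + r/52 = 3.11526^(1/520) ≈ 1.002188, so r/52 ≈ 0.00218761.
r ≈ 52·0.00218761 = 11.37557%.

11.38%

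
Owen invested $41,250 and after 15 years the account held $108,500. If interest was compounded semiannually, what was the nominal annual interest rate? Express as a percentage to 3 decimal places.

(1 + r/2)^30 = 108,500/41,250 = 2.6303.
1 + r/2 = 2.6303^(1/30) ≈ 1.032762, so r/2 ≈ 0.0327619.
r ≈ 2·0.0327619 = 6.55237%.

6.552%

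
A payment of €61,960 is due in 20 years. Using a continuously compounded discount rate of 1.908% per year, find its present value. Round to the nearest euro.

P = A·e^(−rt) = 61,960·e^(−0.3816).
e^(−0.3816) ≈ 0.68276810583, so P ≈ 42,304.3118.

€42,304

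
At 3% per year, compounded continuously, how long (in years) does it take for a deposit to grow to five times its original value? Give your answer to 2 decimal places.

e^(0.03t) = 5, so 0.03t = ln 5 ≈ 1.6094.
t ≈ 1.6094/0.03 ≈ 53.6479.

53.65 years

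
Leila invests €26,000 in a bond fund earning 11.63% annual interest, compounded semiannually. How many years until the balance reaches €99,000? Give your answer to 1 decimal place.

We need (1 + 0.05815)^(2t) = 3.8077, so 2t = ln 3.8077 / ln 1.05815 ≈ 23.6549.
t ≈ 23.6549/2 = 11.8274 years.

11.8 years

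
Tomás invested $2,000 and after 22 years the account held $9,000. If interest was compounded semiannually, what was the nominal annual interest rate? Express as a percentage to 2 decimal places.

6.95%

(1 + r/2)^44 = 9,000/2,000 = 4.5.
1 + r/2 = 4.5^(1/44) ≈ 1.034775, so r/2 ≈ 0.0347746.
r ≈ 2·0.0347746 = 6.95491%.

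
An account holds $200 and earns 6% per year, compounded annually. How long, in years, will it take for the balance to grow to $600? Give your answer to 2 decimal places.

We need (1 + 0.06)^t = 3, so t = ln 3 / ln 1.06 ≈ 18.8542.

18.85 years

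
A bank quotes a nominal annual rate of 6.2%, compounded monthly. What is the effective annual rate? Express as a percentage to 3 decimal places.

6.379%

EAR = (1 + 6.2%/12)^12 − 1 = (1 + 0.00516667)^12 − 1.
(1 + 0.00516667)^12 ≈ 1.063793, so EAR ≈ 6.37925%.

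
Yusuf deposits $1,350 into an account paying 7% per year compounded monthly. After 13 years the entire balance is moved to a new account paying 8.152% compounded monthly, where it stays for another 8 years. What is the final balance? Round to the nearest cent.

$6,407.16

After 13 years at 7%: 1,350 × 2.477762933 ≈ 3,344.9800.
Then 8 years at 8.152%: 3,344.9800 × 1.91545427 ≈ 6,407.1561.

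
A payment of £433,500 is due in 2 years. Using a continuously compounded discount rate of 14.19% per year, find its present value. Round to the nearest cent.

£326,389.61

P = A·e^(−rt) = 433,500·e^(−0.2838).
e^(−0.2838) ≈ 0.752917213091, so P ≈ 326,389.6119.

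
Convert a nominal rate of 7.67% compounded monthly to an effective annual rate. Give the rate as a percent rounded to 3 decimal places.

7.945%

EAR = (1 + 7.67%/12)^12 − 1 = (1 + 0.00639167)^12 − 1.
(1 + 0.00639167)^12 ≈ 1.079455, so EAR ≈ 7.94546%.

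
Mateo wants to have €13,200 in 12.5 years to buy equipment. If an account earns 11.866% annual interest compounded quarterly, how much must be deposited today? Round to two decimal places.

€3,060.39

Periodic rate = 11.866%/4 = 0.029665; 50 periods.
P = 13,200/(1 + 0.029665)^50 ≈ 13,200/4.3131794821 ≈ 3,060.3874.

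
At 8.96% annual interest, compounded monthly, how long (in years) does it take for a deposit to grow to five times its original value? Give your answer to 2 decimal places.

18.03 years

(1 + 0.00746667)^(12t) = 5.
12t = ln 5 / ln(1 + 0.00746667) ≈ 1.6094/0.00743893 ≈ 216.3534.
t ≈ 18.0295.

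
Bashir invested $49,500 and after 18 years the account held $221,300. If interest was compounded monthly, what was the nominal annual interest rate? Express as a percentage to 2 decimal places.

8.35%

The 216-period growth factor is 221,300/49,500 = 4.47071.
r/12 = 4.47071^(1/216) − 1 ≈ 0.00695718, so r ≈ 12·0.00695718 = 8.34861%.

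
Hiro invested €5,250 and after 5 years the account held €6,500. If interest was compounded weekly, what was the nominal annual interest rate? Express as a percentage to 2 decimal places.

4.27%

The 260-period growth factor is 6,500/5,250 = 1.2381.
r/52 = 1.2381^(1/260) − 1 ≈ 0.000821776, so r ≈ 52·0.000821776 = 4.27324%.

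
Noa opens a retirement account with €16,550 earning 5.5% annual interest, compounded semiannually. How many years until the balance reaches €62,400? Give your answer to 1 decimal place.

24.5 years

(1 + 0.0275)^(2t) = 62,400/16,550 = 3.7704.
2t·ln(1 + 0.0275) = ln(3.7704); 2t = 1.3272/0.0271287 ≈ 48.9217.
t ≈ 24.4608 years.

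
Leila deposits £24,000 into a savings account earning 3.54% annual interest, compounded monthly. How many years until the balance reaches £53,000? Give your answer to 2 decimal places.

(1 + 0.00295)^(12t) = 53,000/24,000 = 2.2083.
12t·ln(1 + 0.00295) = ln(2.2083); 12t = 0.79224/0.00294566 ≈ 268.9512.
t ≈ 22.4126 years.

22.41 years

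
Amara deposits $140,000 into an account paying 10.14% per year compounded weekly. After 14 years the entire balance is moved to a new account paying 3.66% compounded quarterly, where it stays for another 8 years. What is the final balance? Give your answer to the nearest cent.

$773,811.78

After 14 years at 10.14%: 140,000 × 4.1297533627 ≈ 578,165.4708.
Then 8 years at 3.66%: 578,165.4708 × 1.33839154797 ≈ 773,811.7794.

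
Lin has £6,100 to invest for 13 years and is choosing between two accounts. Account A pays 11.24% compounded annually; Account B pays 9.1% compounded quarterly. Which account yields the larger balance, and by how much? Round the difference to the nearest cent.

A: (1 + 0.1124)^13 ≈ 3.9938591298, so 6,100 × 3.9938591298 ≈ 24,362.5407.
B: (1 + 0.02275)^52 ≈ 3.2211680655, so 6,100 × 3.2211680655 ≈ 19,649.1252.
Difference ≈ 4,713.4155 in favor of A.

Account A, by £4,713.42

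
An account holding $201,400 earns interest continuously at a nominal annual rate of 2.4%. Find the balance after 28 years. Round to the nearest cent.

A = P·e^(rt) = 201,400·e^(0.024·28) = 201,400·e^0.672.
e^0.672 ≈ 1.95814970636, so A ≈ 394,371.3509.

$394,371.35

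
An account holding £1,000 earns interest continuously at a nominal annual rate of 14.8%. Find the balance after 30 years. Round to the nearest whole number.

A = P·e^(rt) = 1,000·e^(0.148·30) = 1,000·e^4.44.
e^4.44 ≈ 84.774941674, so A ≈ 84,774.9417.

£84,775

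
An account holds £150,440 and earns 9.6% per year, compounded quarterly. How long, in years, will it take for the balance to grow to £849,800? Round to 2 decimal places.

We need (1 + 0.024)^(4t) = 5.6488, so 4t = ln 5.6488 / ln 1.024 ≈ 73.0055.
t ≈ 73.0055/4 = 18.2514 years.

18.25 years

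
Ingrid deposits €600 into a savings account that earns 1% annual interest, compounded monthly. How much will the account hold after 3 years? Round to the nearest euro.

Growth factor = (1 + 0.01/12)^36 ≈ 1.03044166.
A ≈ 600 × 1.03044166 ≈ 618.2650.

€618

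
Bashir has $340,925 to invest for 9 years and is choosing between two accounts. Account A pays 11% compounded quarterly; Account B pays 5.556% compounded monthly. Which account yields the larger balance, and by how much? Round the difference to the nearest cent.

Account A growth factor: (1 + 0.0275)^36 ≈ 2.65549751737; balance ≈ 905,325.4911.
Account B growth factor: (1 + 0.00463)^108 ≈ 1.64688556538; balance ≈ 561,464.4614.
Account A is larger by 343,861.0297.

Account A, by $343,861.03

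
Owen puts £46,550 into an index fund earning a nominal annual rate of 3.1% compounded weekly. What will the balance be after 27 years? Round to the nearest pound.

Periodic rate = 3.1%/52 = 0.000596154; periods = 52·27 = 1404.
A = 46,550·(1 + 0.031/52)^1404 ≈ 46,550·2.30885240964 ≈ 107,477.0797.

£107,477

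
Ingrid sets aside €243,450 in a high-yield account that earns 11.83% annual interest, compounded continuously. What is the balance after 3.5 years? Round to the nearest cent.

€368,323.48

A = P·e^(rt) = 243,450·e^(0.1183·3.5) = 243,450·e^0.41405.
e^0.41405 ≈ 1.51293277163, so A ≈ 368,323.4833.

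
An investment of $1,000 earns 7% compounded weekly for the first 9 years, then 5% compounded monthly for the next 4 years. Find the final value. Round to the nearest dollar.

After 9 years at 7%: 1,000 × 1.876815282 ≈ 1,876.8153.
Then 4 years at 5%: 1,876.8153 × 1.220895355 ≈ 2,291.3951.

$2,291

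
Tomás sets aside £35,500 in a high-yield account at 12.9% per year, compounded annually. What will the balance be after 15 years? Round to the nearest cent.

Growth factor = (1 + 0.129)^15 ≈ 6.17176141368.
A ≈ 35,500 × 6.17176141368 ≈ 219,097.5302.

£219,097.53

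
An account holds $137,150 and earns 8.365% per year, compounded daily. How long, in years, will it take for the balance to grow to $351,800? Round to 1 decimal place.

11.3 years

(1 + 0.000229178)^(365t) = 351,800/137,150 = 2.5651.
365t·ln(1 + 0.000229178) = ln(2.5651); 365t = 0.94199/0.000229152 ≈ 4110.7576.
t ≈ 11.2623 years.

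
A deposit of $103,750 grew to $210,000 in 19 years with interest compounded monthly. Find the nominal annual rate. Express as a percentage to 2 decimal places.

3.72%

The 228-period growth factor is 210,000/103,750 = 2.0241.
r/12 = 2.0241^(1/228) − 1 ≈ 0.00309743, so r ≈ 12·0.00309743 = 3.71692%.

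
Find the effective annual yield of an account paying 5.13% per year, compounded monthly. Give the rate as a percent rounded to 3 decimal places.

One year is 12 periods at 0.004275 each: (1 + 0.004275)^12 ≈ 1.052524.
EAR = 1.052524 − 1 ≈ 5.25235%.

5.252%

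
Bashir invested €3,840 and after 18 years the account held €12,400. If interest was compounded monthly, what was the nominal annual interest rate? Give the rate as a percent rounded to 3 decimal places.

(1 + r/12)^216 = 12,400/3,840 = 3.22917.
1 + r/12 = 3.22917^(1/216) ≈ 1.005442, so r/12 ≈ 0.00544172.
r ≈ 12·0.00544172 = 6.53006%.

6.530%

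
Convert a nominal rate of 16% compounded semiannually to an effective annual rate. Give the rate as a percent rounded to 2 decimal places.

16.64%

EAR = (1 + 16%/2)^2 − 1 = (1 + 0.08)^2 − 1.
(1 + 0.08)^2 ≈ 1.1664, so EAR ≈ 16.64000%.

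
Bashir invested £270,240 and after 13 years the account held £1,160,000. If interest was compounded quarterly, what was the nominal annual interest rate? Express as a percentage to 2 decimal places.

The 52-period growth factor is 1,160,000/270,240 = 4.29248.
r/4 = 4.29248^(1/52) − 1 ≈ 0.0284128, so r ≈ 4·0.0284128 = 11.36512%.

11.37%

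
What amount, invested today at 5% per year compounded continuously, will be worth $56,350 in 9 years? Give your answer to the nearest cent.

$35,930.35

P = A·e^(−rt) = 56,350·e^(−0.45).
e^(−0.45) ≈ 0.63762815162, so P ≈ 35,930.3463.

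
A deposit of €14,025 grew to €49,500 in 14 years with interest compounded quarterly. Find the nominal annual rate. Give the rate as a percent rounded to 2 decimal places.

(1 + r/4)^56 = 49,500/14,025 = 3.52941.
1 + r/4 = 3.52941^(1/56) ≈ 1.022776, so r/4 ≈ 0.0227757.
r ≈ 4·0.0227757 = 9.11028%.

9.11%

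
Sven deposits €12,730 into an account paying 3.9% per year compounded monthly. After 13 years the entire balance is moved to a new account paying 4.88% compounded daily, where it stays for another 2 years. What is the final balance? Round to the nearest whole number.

€23,283

After 13 years at 3.9%: 12,730 × 1.6589384431 ≈ 21,118.2864.
Then 2 years at 4.88%: 21,118.2864 × 1.1025144955 ≈ 23,283.2169.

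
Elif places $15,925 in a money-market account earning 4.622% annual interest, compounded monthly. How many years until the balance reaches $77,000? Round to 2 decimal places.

34.16 years

(1 + 0.00385167)^(12t) = 77,000/15,925 = 4.8352.
12t·ln(1 + 0.00385167) = ln(4.8352); 12t = 1.5759/0.00384427 ≈ 409.9390.
t ≈ 34.1616 years.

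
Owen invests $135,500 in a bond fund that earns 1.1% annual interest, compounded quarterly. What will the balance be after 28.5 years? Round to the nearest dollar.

Periodic rate = 1.1%/4 = 0.00275; periods = 4·28.5 = 114.
A = 135,500·(1 + 0.00275)^114 ≈ 135,500·1.36761688637 ≈ 185,312.0881.

$185,312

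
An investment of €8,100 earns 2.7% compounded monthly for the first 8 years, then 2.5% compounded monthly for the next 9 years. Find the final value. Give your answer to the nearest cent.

After 8 years at 2.7%: 8,100 × 1.2408012793 ≈ 10,050.4904.
Then 9 years at 2.5%: 10,050.4904 × 1.2520296444 ≈ 12,583.5119.

€12,583.51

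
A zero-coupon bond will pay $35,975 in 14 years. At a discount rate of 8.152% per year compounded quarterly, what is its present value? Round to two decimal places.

Periodic rate = 8.152%/4 = 0.02038; 56 periods.
P = 35,975/(1 + 0.02038)^56 ≈ 35,975/3.0950559653 ≈ 11,623.3763.

$11,623.38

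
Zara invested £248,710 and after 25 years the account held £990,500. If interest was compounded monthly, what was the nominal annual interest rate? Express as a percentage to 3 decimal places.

5.540%

(1 + r/12)^300 = 990,500/248,710 = 3.98255.
1 + r/12 = 3.98255^(1/300) ≈ 1.004617, so r/12 ≈ 0.00461703.
r ≈ 12·0.00461703 = 5.54044%.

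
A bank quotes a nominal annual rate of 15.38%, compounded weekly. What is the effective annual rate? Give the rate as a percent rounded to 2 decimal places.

One year is 52 periods at 0.00295769 each: (1 + 0.00295769)^52 ≈ 1.165993.
EAR = 1.165993 − 1 ≈ 16.59929%.

16.60%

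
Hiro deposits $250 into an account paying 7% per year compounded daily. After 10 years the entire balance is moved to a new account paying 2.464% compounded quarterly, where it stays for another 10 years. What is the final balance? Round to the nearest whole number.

After 10 years at 7%: 250 × 2.01361756 ≈ 503.4044.
Then 10 years at 2.464%: 503.4044 × 1.27844461 ≈ 643.5746.

$644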